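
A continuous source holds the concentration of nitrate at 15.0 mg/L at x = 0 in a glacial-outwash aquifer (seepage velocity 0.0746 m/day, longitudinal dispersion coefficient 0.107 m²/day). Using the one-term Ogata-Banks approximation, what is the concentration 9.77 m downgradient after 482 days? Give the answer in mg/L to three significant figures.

14.9 mg/L

For a continuous step input, C/C₀ ≈ ½·erfc((x−vt)/(2√(Dt))).
vt = 0.0746 × 482 = 35.9572 m and 2√(Dt) = 2√(0.107 × 482) = 14.36 m.
Argument (x−vt)/(2√(Dt)) = (9.77 − 35.9572)/14.36 = -1.824; ½·erfc(-1.824) = 0.9951.
C = 15.0 × 0.9951 = 14.9 mg/L.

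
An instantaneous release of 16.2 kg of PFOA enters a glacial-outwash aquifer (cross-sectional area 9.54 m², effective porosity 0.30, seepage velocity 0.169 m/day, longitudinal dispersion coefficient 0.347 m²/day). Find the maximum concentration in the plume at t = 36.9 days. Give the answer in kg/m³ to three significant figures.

The peak of an instantaneous 1D plume sits at x = vt; there the Gaussian factor is 1 and C_max = M/(n_e·A·√(4πDt)), where n_e·A is the pore area the mass is dissolved in.
√(4πDt) = √(4π × 0.347 × 36.9) = 12.68 m, so C_max = 16.2/(0.30 × 9.54 × 12.68) = 0.446 kg/m³.

0.446 kg/m³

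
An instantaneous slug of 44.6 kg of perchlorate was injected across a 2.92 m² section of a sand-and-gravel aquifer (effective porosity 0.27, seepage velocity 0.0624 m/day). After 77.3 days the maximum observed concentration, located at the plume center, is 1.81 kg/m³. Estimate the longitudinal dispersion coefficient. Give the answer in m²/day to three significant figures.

1.01 m²/day

At the plume center C_max = M/(n_e·A·√(4πDt)), so D = M²/(4πt·(n_e·A·C_max)²).
n_e·A·C_max = 0.27 × 2.92 × 1.81 = 1.427 kg/m.
D = 44.6²/(4π × 77.3 × 1.427²) = 1.01 m²/day.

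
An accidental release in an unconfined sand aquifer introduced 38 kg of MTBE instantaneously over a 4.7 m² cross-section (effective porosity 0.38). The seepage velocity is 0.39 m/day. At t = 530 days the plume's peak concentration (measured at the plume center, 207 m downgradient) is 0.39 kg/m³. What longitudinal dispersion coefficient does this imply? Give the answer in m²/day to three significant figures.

At the plume center C_max = M/(n_e·A·√(4πDt)), so D = M²/(4πt·(n_e·A·C_max)²).
n_e·A·C_max = 0.38 × 4.7 × 0.39 = 0.6965 kg/m.
D = 38²/(4π × 530 × 0.6965²) = 0.447 m²/day.

0.447 m²/day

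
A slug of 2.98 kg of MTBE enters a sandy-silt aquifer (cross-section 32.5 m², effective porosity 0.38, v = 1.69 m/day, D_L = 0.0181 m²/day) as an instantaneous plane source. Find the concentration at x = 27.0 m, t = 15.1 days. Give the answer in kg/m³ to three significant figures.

0.0175 kg/m³

For an instantaneous plane source, C(x,t) = M/(n_e·A·√(4πDt)) · exp(−(x−vt)²/(4Dt)), with n_e·A the pore (flow) area.
Plume center vt = 1.69 × 15.1 = 25.519 m, so the well at 27.0 m is 1.481 m downgradient of the peak.
√(4πDt) = 1.853 m, giving peak height M/(n_e·A·√(4πDt)) = 2.98/(0.38 × 32.5 × 1.853) = 0.1302 kg/m³.
(x−vt)²/(4Dt) = (1.481)²/(4 × 0.0181 × 15.1) = 2.006; exp(−2.006) = 0.1345.
C = 0.1302 × 0.1345 = 0.0175 kg/m³.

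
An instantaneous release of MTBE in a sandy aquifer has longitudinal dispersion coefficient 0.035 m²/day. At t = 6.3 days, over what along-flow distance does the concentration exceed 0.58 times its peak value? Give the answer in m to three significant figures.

The plume is Gaussian with σ = √(2Dt) = √(2 × 0.035 × 6.3) = 0.6641 m.
C/C_peak = exp(−Δx²/(2σ²)) = 0.58 ⇒ Δx = σ·√(−2 ln 0.58) = 0.6641 × 1.044 = 0.6933 m.
Width = 2Δx = 1.39 m.

1.39 m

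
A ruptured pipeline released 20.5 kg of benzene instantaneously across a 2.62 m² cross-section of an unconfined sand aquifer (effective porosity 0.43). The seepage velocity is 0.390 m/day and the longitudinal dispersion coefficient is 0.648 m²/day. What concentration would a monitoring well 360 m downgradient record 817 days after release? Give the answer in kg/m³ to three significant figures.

0.0994 kg/m³

For an instantaneous plane source, C(x,t) = M/(n_e·A·√(4πDt)) · exp(−(x−vt)²/(4Dt)), with n_e·A the pore (flow) area.
Plume center vt = 0.390 × 817 = 318.63 m, so the well at 360 m is 41.37 m downgradient of the peak.
√(4πDt) = 81.56 m, giving peak height M/(n_e·A·√(4πDt)) = 20.5/(0.43 × 2.62 × 81.56) = 0.2231 kg/m³.
(x−vt)²/(4Dt) = (41.37)²/(4 × 0.648 × 817) = 0.8082; exp(−0.8082) = 0.4457.
C = 0.2231 × 0.4457 = 0.0994 kg/m³.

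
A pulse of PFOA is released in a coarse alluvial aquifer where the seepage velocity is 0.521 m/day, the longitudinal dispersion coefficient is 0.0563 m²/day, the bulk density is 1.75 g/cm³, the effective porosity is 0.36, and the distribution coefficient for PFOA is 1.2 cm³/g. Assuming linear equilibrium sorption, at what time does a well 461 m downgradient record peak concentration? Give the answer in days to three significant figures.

Retardation factor R = 1 + ρ_b·K_d/n = 1 + 1.75 × 1.2/0.36 = 6.833.
Sorption retards both mechanisms: v_R = v/R = 0.07625 m/day, D_R = D/R = 0.008239 m²/day.
Peak time from v_R²t² + 2D_R t − x² = 0: t = (√(D_R² + v_R²x²) − D_R)/v_R².
√(D_R² + v_R²x²) = √(0.008239² + 0.07625² × 461²) = 35.15; v_R² = 0.005814.
t = (35.15 − 0.008239)/0.005814 = 6040 days.

6040 days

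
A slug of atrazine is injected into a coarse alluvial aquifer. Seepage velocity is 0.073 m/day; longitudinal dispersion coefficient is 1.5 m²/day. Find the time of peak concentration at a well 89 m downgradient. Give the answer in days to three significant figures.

970 days

For the 1D instantaneous-source solution, setting ∂C/∂t = 0 at fixed x gives v²t² + 2Dt − x² = 0, so t = (√(D² + v²x²) − D)/v².
√(D² + v²x²) = √(1.5² + 0.073² × 89²) = 6.668; v² = 0.005329.
t = (6.668 − 1.5)/0.005329 = 970 days (vs. the pure-advection estimate x/v = 1220 d).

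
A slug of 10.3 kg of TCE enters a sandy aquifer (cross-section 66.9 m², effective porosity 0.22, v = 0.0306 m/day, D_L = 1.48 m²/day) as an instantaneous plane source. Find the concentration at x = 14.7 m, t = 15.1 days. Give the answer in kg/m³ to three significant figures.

For an instantaneous plane source, C(x,t) = M/(n_e·A·√(4πDt)) · exp(−(x−vt)²/(4Dt)), with n_e·A the pore (flow) area.
Plume center vt = 0.0306 × 15.1 = 0.46206 m, so the well at 14.7 m is 14.23794 m downgradient of the peak.
√(4πDt) = 16.76 m, giving peak height M/(n_e·A·√(4πDt)) = 10.3/(0.22 × 66.9 × 16.76) = 0.04176 kg/m³.
(x−vt)²/(4Dt) = (14.23794)²/(4 × 1.48 × 15.1) = 2.268; exp(−2.268) = 0.1035.
C = 0.04176 × 0.1035 = 0.00432 kg/m³.

0.00432 kg/m³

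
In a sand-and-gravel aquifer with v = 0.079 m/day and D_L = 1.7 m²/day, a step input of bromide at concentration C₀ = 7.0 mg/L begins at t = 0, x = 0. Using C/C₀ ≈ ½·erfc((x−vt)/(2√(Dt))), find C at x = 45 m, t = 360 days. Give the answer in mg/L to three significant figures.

2.23 mg/L

For a continuous step input, C/C₀ ≈ ½·erfc((x−vt)/(2√(Dt))).
vt = 0.079 × 360 = 28.44 m and 2√(Dt) = 2√(1.7 × 360) = 49.48 m.
Argument (x−vt)/(2√(Dt)) = (45 − 28.44)/49.48 = 0.3347; ½·erfc(0.3347) = 0.3180.
C = 7.0 × 0.3180 = 2.23 mg/L.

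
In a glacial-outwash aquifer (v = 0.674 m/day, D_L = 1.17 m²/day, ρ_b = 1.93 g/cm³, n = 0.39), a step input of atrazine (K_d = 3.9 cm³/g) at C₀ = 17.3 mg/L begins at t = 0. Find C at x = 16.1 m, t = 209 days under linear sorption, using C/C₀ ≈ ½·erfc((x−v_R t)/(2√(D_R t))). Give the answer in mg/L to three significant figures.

0.536 mg/L

Retardation factor R = 1 + ρ_b·K_d/n = 1 + 1.93 × 3.9/0.39 = 20.30.
Sorption retards both mechanisms: v_R = v/R = 0.03320 m/day, D_R = D/R = 0.05764 m²/day.
v_R·t = 0.03320 × 209 = 6.9388 m; 2√(D_R t) = 6.942 m; argument = (16.1 − 6.9388)/6.942 = 1.320.
C = C₀ × ½·erfc(1.320) = 17.3 × 0.03097 = 0.536 mg/L.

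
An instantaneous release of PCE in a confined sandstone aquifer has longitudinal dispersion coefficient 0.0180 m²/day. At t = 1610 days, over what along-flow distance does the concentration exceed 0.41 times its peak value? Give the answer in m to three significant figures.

The plume is Gaussian with σ = √(2Dt) = √(2 × 0.0180 × 1610) = 7.613 m.
C/C_peak = exp(−Δx²/(2σ²)) = 0.41 ⇒ Δx = σ·√(−2 ln 0.41) = 7.613 × 1.335 = 10.16 m.
Width = 2Δx = 20.3 m.

20.3 m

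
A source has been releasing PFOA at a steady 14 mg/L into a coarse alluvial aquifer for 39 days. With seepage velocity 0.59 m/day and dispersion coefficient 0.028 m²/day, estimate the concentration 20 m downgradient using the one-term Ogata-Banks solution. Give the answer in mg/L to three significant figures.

For a continuous step input, C/C₀ ≈ ½·erfc((x−vt)/(2√(Dt))).
vt = 0.59 × 39 = 23.01 m and 2√(Dt) = 2√(0.028 × 39) = 2.090 m.
Argument (x−vt)/(2√(Dt)) = (20 − 23.01)/2.090 = -1.440; ½·erfc(-1.440) = 0.9791.
C = 14 × 0.9791 = 13.7 mg/L.

13.7 mg/L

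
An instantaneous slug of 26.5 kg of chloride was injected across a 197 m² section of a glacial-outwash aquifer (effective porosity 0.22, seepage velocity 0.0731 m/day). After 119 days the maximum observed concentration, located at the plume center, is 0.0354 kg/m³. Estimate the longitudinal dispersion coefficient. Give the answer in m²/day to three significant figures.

At the plume center C_max = M/(n_e·A·√(4πDt)), so D = M²/(4πt·(n_e·A·C_max)²).
n_e·A·C_max = 0.22 × 197 × 0.0354 = 1.534 kg/m.
D = 26.5²/(4π × 119 × 1.534²) = 0.200 m²/day.

0.200 m²/day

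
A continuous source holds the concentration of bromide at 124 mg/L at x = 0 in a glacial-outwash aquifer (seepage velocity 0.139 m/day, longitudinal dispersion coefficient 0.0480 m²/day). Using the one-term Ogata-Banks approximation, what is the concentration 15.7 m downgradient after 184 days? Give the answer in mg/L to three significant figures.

123 mg/L

For a continuous step input, C/C₀ ≈ ½·erfc((x−vt)/(2√(Dt))).
vt = 0.139 × 184 = 25.576 m and 2√(Dt) = 2√(0.0480 × 184) = 5.944 m.
Argument (x−vt)/(2√(Dt)) = (15.7 − 25.576)/5.944 = -1.662; ½·erfc(-1.662) = 0.9906.
C = 124 × 0.9906 = 123 mg/L.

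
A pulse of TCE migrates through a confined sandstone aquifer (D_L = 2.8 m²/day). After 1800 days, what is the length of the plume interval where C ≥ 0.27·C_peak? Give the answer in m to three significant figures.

The plume is Gaussian with σ = √(2Dt) = √(2 × 2.8 × 1800) = 100.4 m.
C/C_peak = exp(−Δx²/(2σ²)) = 0.27 ⇒ Δx = σ·√(−2 ln 0.27) = 100.4 × 1.618 = 162.4 m.
Width = 2Δx = 325 m.

325 m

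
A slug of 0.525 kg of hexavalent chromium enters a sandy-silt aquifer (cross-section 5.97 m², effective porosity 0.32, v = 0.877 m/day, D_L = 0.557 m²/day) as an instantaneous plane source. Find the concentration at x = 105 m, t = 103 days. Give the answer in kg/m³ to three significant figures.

0.00401 kg/m³

For an instantaneous plane source, C(x,t) = M/(n_e·A·√(4πDt)) · exp(−(x−vt)²/(4Dt)), with n_e·A the pore (flow) area.
Plume center vt = 0.877 × 103 = 90.331 m, so the well at 105 m is 14.669 m downgradient of the peak.
√(4πDt) = 26.85 m, giving peak height M/(n_e·A·√(4πDt)) = 0.525/(0.32 × 5.97 × 26.85) = 0.01024 kg/m³.
(x−vt)²/(4Dt) = (14.669)²/(4 × 0.557 × 103) = 0.9377; exp(−0.9377) = 0.3915.
C = 0.01024 × 0.3915 = 0.00401 kg/m³.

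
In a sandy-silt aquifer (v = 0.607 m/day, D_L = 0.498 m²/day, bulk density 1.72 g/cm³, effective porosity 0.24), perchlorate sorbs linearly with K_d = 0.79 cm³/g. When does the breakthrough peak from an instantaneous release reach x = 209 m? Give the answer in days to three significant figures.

2280 days

Retardation factor R = 1 + ρ_b·K_d/n = 1 + 1.72 × 0.79/0.24 = 6.662.
Sorption retards both mechanisms: v_R = v/R = 0.09111 m/day, D_R = D/R = 0.07475 m²/day.
Peak time from v_R²t² + 2D_R t − x² = 0: t = (√(D_R² + v_R²x²) − D_R)/v_R².
√(D_R² + v_R²x²) = √(0.07475² + 0.09111² × 209²) = 19.04; v_R² = 0.008301.
t = (19.04 − 0.07475)/0.008301 = 2280 days.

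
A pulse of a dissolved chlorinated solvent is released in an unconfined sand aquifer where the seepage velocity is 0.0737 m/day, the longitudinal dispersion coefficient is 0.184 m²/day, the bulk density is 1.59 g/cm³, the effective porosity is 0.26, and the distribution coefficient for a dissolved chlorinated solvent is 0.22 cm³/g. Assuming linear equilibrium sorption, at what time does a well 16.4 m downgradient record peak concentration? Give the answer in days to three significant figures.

448 days

Retardation factor R = 1 + ρ_b·K_d/n = 1 + 1.59 × 0.22/0.26 = 2.345.
Sorption retards both mechanisms: v_R = v/R = 0.03143 m/day, D_R = D/R = 0.07846 m²/day.
Peak time from v_R²t² + 2D_R t − x² = 0: t = (√(D_R² + v_R²x²) − D_R)/v_R².
√(D_R² + v_R²x²) = √(0.07846² + 0.03143² × 16.4²) = 0.5214; v_R² = 0.0009878.
t = (0.5214 − 0.07846)/0.0009878 = 448 days.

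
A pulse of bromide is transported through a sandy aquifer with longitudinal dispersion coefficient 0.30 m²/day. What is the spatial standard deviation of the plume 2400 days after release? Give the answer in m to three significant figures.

37.9 m

Dispersive spreading gives a Gaussian with σ² = 2Dt; advection only shifts the center.
σ = √(2 × 0.30 × 2400) = 37.9 m.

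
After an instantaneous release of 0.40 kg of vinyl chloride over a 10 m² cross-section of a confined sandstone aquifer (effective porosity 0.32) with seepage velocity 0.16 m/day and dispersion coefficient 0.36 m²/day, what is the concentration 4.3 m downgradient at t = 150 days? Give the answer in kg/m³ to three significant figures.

For an instantaneous plane source, C(x,t) = M/(n_e·A·√(4πDt)) · exp(−(x−vt)²/(4Dt)), with n_e·A the pore (flow) area.
Plume center vt = 0.16 × 150 = 24 m, so the well at 4.3 m is 19.7 m upgradient of the peak.
√(4πDt) = 26.05 m, giving peak height M/(n_e·A·√(4πDt)) = 0.40/(0.32 × 10 × 26.05) = 0.004798 kg/m³.
(x−vt)²/(4Dt) = (-19.7)²/(4 × 0.36 × 150) = 1.797; exp(−1.797) = 0.1658.
C = 0.004798 × 0.1658 = 0.000796 kg/m³.

0.000796 kg/m³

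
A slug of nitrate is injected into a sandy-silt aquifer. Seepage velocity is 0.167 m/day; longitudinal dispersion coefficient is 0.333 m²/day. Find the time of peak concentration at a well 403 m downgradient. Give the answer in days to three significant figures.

2400 days

For the 1D instantaneous-source solution, setting ∂C/∂t = 0 at fixed x gives v²t² + 2Dt − x² = 0, so t = (√(D² + v²x²) − D)/v².
√(D² + v²x²) = √(0.333² + 0.167² × 403²) = 67.30; v² = 0.027889.
t = (67.30 − 0.333)/0.027889 = 2400 days (vs. the pure-advection estimate x/v = 2410 d).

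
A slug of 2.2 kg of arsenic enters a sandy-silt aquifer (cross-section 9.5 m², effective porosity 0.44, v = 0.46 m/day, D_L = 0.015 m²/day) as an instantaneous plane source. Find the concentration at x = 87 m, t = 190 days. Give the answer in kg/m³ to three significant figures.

0.0867 kg/m³

For an instantaneous plane source, C(x,t) = M/(n_e·A·√(4πDt)) · exp(−(x−vt)²/(4Dt)), with n_e·A the pore (flow) area.
Plume center vt = 0.46 × 190 = 87.4 m, so the well at 87 m is 0.4 m upgradient of the peak.
√(4πDt) = 5.984 m, giving peak height M/(n_e·A·√(4πDt)) = 2.2/(0.44 × 9.5 × 5.984) = 0.08795 kg/m³.
(x−vt)²/(4Dt) = (-0.4)²/(4 × 0.015 × 190) = 0.01404; exp(−0.01404) = 0.9861.
C = 0.08795 × 0.9861 = 0.0867 kg/m³.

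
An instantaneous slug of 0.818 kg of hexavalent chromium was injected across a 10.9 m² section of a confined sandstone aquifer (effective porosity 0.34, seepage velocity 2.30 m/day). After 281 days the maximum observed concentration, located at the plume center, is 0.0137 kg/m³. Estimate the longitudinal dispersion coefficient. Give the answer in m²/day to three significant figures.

0.0735 m²/day

At the plume center C_max = M/(n_e·A·√(4πDt)), so D = M²/(4πt·(n_e·A·C_max)²).
n_e·A·C_max = 0.34 × 10.9 × 0.0137 = 0.05077 kg/m.
D = 0.818²/(4π × 281 × 0.05077²) = 0.0735 m²/day.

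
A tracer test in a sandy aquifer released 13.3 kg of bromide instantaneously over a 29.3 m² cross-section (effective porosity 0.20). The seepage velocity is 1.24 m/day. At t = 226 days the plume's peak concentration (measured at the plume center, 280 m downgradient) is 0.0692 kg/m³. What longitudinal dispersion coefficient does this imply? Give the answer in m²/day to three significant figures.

0.379 m²/day

At the plume center C_max = M/(n_e·A·√(4πDt)), so D = M²/(4πt·(n_e·A·C_max)²).
n_e·A·C_max = 0.20 × 29.3 × 0.0692 = 0.4055 kg/m.
D = 13.3²/(4π × 226 × 0.4055²) = 0.379 m²/day.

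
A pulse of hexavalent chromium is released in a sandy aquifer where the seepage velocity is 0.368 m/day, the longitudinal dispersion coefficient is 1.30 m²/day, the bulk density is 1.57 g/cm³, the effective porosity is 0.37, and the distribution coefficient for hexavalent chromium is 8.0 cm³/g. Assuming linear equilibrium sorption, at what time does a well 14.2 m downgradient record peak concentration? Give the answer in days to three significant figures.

Retardation factor R = 1 + ρ_b·K_d/n = 1 + 1.57 × 8.0/0.37 = 34.95.
Sorption retards both mechanisms: v_R = v/R = 0.01053 m/day, D_R = D/R = 0.03720 m²/day.
Peak time from v_R²t² + 2D_R t − x² = 0: t = (√(D_R² + v_R²x²) − D_R)/v_R².
√(D_R² + v_R²x²) = √(0.03720² + 0.01053² × 14.2²) = 0.1541; v_R² = 0.0001109.
t = (0.1541 − 0.03720)/0.0001109 = 1050 days.

1050 days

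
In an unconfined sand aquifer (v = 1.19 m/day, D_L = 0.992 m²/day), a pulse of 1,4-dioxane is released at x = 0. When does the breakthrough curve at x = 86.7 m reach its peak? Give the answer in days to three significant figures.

72.2 days

For the 1D instantaneous-source solution, setting ∂C/∂t = 0 at fixed x gives v²t² + 2Dt − x² = 0, so t = (√(D² + v²x²) − D)/v².
√(D² + v²x²) = √(0.992² + 1.19² × 86.7²) = 103.2; v² = 1.4161.
t = (103.2 − 0.992)/1.4161 = 72.2 days (vs. the pure-advection estimate x/v = 72.9 d).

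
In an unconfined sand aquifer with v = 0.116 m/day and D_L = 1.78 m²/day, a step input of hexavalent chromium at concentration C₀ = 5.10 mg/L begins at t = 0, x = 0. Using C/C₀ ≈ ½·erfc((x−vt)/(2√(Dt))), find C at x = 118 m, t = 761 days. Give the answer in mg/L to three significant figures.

For a continuous step input, C/C₀ ≈ ½·erfc((x−vt)/(2√(Dt))).
vt = 0.116 × 761 = 88.276 m and 2√(Dt) = 2√(1.78 × 761) = 73.61 m.
Argument (x−vt)/(2√(Dt)) = (118 − 88.276)/73.61 = 0.4038; ½·erfc(0.4038) = 0.2840.
C = 5.10 × 0.2840 = 1.45 mg/L.

1.45 mg/L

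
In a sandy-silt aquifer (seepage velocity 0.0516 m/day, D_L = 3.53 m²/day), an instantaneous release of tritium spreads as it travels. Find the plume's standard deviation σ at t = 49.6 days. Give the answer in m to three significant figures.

Dispersive spreading gives a Gaussian with σ² = 2Dt; advection only shifts the center.
σ = √(2 × 3.53 × 49.6) = 18.7 m.

18.7 m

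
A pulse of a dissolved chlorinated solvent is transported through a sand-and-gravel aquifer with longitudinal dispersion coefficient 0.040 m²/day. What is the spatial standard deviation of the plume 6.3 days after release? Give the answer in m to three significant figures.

0.710 m

Dispersive spreading gives a Gaussian with σ² = 2Dt; advection only shifts the center.
σ = √(2 × 0.040 × 6.3) = 0.710 m.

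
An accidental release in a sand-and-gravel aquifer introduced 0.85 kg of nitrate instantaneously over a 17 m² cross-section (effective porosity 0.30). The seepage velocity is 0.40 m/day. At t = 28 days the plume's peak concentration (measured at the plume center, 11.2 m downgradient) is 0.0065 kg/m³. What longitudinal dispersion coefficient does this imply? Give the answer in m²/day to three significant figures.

At the plume center C_max = M/(n_e·A·√(4πDt)), so D = M²/(4πt·(n_e·A·C_max)²).
n_e·A·C_max = 0.30 × 17 × 0.0065 = 0.03315 kg/m.
D = 0.85²/(4π × 28 × 0.03315²) = 1.87 m²/day.

1.87 m²/day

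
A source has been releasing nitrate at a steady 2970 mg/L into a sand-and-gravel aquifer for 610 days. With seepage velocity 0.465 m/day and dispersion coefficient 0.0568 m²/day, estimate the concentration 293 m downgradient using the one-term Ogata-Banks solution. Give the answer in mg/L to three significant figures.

For a continuous step input, C/C₀ ≈ ½·erfc((x−vt)/(2√(Dt))).
vt = 0.465 × 610 = 283.65 m and 2√(Dt) = 2√(0.0568 × 610) = 11.77 m.
Argument (x−vt)/(2√(Dt)) = (293 − 283.65)/11.77 = 0.7944; ½·erfc(0.7944) = 0.1306.
C = 2970 × 0.1306 = 388 mg/L.

388 mg/L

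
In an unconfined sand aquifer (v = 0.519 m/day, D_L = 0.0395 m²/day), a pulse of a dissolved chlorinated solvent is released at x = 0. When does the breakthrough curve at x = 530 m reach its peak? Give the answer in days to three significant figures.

1020 days

For the 1D instantaneous-source solution, setting ∂C/∂t = 0 at fixed x gives v²t² + 2Dt − x² = 0, so t = (√(D² + v²x²) − D)/v².
√(D² + v²x²) = √(0.0395² + 0.519² × 530²) = 275.1; v² = 0.269361.
t = (275.1 − 0.0395)/0.269361 = 1020 days (vs. the pure-advection estimate x/v = 1020 d).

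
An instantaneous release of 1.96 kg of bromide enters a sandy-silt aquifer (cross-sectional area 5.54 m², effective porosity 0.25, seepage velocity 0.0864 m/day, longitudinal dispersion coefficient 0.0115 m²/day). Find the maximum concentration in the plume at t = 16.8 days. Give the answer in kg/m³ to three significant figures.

The peak of an instantaneous 1D plume sits at x = vt; there the Gaussian factor is 1 and C_max = M/(n_e·A·√(4πDt)), where n_e·A is the pore area the mass is dissolved in.
√(4πDt) = √(4π × 0.0115 × 16.8) = 1.558 m, so C_max = 1.96/(0.25 × 5.54 × 1.558) = 0.908 kg/m³.

0.908 kg/m³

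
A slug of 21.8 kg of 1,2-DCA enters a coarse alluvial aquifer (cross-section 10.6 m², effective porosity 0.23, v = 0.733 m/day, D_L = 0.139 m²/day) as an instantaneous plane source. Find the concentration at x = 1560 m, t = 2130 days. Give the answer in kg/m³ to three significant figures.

For an instantaneous plane source, C(x,t) = M/(n_e·A·√(4πDt)) · exp(−(x−vt)²/(4Dt)), with n_e·A the pore (flow) area.
Plume center vt = 0.733 × 2130 = 1561.29 m, so the well at 1560 m is 1.29 m upgradient of the peak.
√(4πDt) = 61.00 m, giving peak height M/(n_e·A·√(4πDt)) = 21.8/(0.23 × 10.6 × 61.00) = 0.1466 kg/m³.
(x−vt)²/(4Dt) = (-1.29)²/(4 × 0.139 × 2130) = 0.001405; exp(−0.001405) = 0.9986.
C = 0.1466 × 0.9986 = 0.146 kg/m³.

0.146 kg/m³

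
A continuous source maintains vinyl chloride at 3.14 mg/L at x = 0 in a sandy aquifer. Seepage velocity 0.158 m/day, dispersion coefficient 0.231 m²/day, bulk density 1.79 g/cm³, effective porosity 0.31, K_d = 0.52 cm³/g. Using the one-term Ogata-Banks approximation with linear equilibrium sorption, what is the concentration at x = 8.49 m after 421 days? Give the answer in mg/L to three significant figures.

2.76 mg/L

Retardation factor R = 1 + ρ_b·K_d/n = 1 + 1.79 × 0.52/0.31 = 4.003.
Sorption retards both mechanisms: v_R = v/R = 0.03947 m/day, D_R = D/R = 0.05771 m²/day.
v_R·t = 0.03947 × 421 = 16.61687 m; 2√(D_R t) = 9.858 m; argument = (8.49 − 16.61687)/9.858 = -0.8244.
C = C₀ × ½·erfc(-0.8244) = 3.14 × 0.8782 = 2.76 mg/L.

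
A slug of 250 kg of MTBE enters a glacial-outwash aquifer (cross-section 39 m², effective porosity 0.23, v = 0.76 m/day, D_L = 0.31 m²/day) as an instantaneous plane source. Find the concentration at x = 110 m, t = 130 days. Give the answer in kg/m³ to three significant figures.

0.569 kg/m³

For an instantaneous plane source, C(x,t) = M/(n_e·A·√(4πDt)) · exp(−(x−vt)²/(4Dt)), with n_e·A the pore (flow) area.
Plume center vt = 0.76 × 130 = 98.8 m, so the well at 110 m is 11.2 m downgradient of the peak.
√(4πDt) = 22.50 m, giving peak height M/(n_e·A·√(4πDt)) = 250/(0.23 × 39 × 22.50) = 1.239 kg/m³.
(x−vt)²/(4Dt) = (11.2)²/(4 × 0.31 × 130) = 0.7782; exp(−0.7782) = 0.4592.
C = 1.239 × 0.4592 = 0.569 kg/m³.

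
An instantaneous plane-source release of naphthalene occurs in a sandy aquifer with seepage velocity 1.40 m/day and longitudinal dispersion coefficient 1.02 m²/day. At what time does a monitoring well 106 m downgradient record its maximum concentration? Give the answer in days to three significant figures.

For the 1D instantaneous-source solution, setting ∂C/∂t = 0 at fixed x gives v²t² + 2Dt − x² = 0, so t = (√(D² + v²x²) − D)/v².
√(D² + v²x²) = √(1.02² + 1.40² × 106²) = 148.4; v² = 1.96.
t = (148.4 − 1.02)/1.96 = 75.2 days (vs. the pure-advection estimate x/v = 75.7 d).

75.2 days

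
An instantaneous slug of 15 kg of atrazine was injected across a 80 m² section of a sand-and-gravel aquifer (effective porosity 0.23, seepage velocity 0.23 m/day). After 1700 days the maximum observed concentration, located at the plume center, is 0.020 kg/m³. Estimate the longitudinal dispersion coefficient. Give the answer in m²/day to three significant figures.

At the plume center C_max = M/(n_e·A·√(4πDt)), so D = M²/(4πt·(n_e·A·C_max)²).
n_e·A·C_max = 0.23 × 80 × 0.020 = 0.3680 kg/m.
D = 15²/(4π × 1700 × 0.3680²) = 0.0778 m²/day.

0.0778 m²/day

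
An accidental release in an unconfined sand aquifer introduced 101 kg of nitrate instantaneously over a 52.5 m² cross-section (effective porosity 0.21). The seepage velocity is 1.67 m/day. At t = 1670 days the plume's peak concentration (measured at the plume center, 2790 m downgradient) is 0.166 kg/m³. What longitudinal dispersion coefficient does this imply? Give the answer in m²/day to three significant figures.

0.145 m²/day

At the plume center C_max = M/(n_e·A·√(4πDt)), so D = M²/(4πt·(n_e·A·C_max)²).
n_e·A·C_max = 0.21 × 52.5 × 0.166 = 1.830 kg/m.
D = 101²/(4π × 1670 × 1.830²) = 0.145 m²/day.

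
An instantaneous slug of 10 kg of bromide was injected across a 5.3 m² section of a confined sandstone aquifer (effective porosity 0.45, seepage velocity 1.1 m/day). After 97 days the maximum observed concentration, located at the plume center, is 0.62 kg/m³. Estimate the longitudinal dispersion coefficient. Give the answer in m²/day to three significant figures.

At the plume center C_max = M/(n_e·A·√(4πDt)), so D = M²/(4πt·(n_e·A·C_max)²).
n_e·A·C_max = 0.45 × 5.3 × 0.62 = 1.479 kg/m.
D = 10²/(4π × 97 × 1.479²) = 0.0375 m²/day.

0.0375 m²/day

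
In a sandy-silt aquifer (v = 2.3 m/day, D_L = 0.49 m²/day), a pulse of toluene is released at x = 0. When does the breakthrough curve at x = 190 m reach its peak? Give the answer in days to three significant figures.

For the 1D instantaneous-source solution, setting ∂C/∂t = 0 at fixed x gives v²t² + 2Dt − x² = 0, so t = (√(D² + v²x²) − D)/v².
√(D² + v²x²) = √(0.49² + 2.3² × 190²) = 437.0; v² = 5.29.
t = (437.0 − 0.49)/5.29 = 82.5 days (vs. the pure-advection estimate x/v = 82.6 d).

82.5 days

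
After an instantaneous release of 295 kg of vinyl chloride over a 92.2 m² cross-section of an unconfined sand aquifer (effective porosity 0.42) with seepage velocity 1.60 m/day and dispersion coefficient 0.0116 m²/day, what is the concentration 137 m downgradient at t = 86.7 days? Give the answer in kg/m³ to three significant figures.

1.03 kg/m³

For an instantaneous plane source, C(x,t) = M/(n_e·A·√(4πDt)) · exp(−(x−vt)²/(4Dt)), with n_e·A the pore (flow) area.
Plume center vt = 1.60 × 86.7 = 138.72 m, so the well at 137 m is 1.72 m upgradient of the peak.
√(4πDt) = 3.555 m, giving peak height M/(n_e·A·√(4πDt)) = 295/(0.42 × 92.2 × 3.555) = 2.143 kg/m³.
(x−vt)²/(4Dt) = (-1.72)²/(4 × 0.0116 × 86.7) = 0.7354; exp(−0.7354) = 0.4793.
C = 2.143 × 0.4793 = 1.03 kg/m³.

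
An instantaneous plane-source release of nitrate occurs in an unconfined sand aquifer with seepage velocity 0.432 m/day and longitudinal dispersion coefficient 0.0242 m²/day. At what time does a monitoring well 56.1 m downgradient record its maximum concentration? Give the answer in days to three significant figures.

For the 1D instantaneous-source solution, setting ∂C/∂t = 0 at fixed x gives v²t² + 2Dt − x² = 0, so t = (√(D² + v²x²) − D)/v².
√(D² + v²x²) = √(0.0242² + 0.432² × 56.1²) = 24.24; v² = 0.186624.
t = (24.24 − 0.0242)/0.186624 = 130 days (vs. the pure-advection estimate x/v = 130 d).

130 days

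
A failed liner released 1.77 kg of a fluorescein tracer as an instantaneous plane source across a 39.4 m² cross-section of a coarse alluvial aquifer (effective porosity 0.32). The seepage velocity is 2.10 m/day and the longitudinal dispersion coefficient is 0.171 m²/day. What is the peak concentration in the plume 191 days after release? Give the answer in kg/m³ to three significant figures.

0.00693 kg/m³

The peak of an instantaneous 1D plume sits at x = vt; there the Gaussian factor is 1 and C_max = M/(n_e·A·√(4πDt)), where n_e·A is the pore area the mass is dissolved in.
√(4πDt) = √(4π × 0.171 × 191) = 20.26 m, so C_max = 1.77/(0.32 × 39.4 × 20.26) = 0.00693 kg/m³.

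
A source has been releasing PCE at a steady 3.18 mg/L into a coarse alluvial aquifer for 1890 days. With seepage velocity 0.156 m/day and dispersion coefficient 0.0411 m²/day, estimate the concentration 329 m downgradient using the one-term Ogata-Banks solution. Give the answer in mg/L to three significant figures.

0.00975 mg/L

For a continuous step input, C/C₀ ≈ ½·erfc((x−vt)/(2√(Dt))).
vt = 0.156 × 1890 = 294.84 m and 2√(Dt) = 2√(0.0411 × 1890) = 17.63 m.
Argument (x−vt)/(2√(Dt)) = (329 − 294.84)/17.63 = 1.938; ½·erfc(1.938) = 0.003065.
C = 3.18 × 0.003065 = 0.00975 mg/L.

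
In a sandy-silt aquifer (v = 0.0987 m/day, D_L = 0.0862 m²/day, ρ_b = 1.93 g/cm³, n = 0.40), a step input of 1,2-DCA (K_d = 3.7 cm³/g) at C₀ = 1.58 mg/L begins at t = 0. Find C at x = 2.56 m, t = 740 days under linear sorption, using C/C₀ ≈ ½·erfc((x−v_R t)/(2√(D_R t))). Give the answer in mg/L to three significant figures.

1.10 mg/L

Retardation factor R = 1 + ρ_b·K_d/n = 1 + 1.93 × 3.7/0.40 = 18.85.
Sorption retards both mechanisms: v_R = v/R = 0.005236 m/day, D_R = D/R = 0.004573 m²/day.
v_R·t = 0.005236 × 740 = 3.87464 m; 2√(D_R t) = 3.679 m; argument = (2.56 − 3.87464)/3.679 = -0.3573.
C = C₀ × ½·erfc(-0.3573) = 1.58 × 0.6933 = 1.10 mg/L.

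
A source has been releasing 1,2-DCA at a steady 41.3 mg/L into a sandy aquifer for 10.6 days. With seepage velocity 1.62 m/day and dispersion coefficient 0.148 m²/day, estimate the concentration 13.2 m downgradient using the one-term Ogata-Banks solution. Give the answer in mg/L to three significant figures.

For a continuous step input, C/C₀ ≈ ½·erfc((x−vt)/(2√(Dt))).
vt = 1.62 × 10.6 = 17.172 m and 2√(Dt) = 2√(0.148 × 10.6) = 2.505 m.
Argument (x−vt)/(2√(Dt)) = (13.2 − 17.172)/2.505 = -1.586; ½·erfc(-1.586) = 0.9875.
C = 41.3 × 0.9875 = 40.8 mg/L.

40.8 mg/L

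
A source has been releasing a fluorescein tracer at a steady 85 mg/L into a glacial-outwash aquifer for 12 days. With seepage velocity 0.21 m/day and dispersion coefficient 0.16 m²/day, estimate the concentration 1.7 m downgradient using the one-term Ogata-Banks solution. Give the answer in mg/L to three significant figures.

For a continuous step input, C/C₀ ≈ ½·erfc((x−vt)/(2√(Dt))).
vt = 0.21 × 12 = 2.52 m and 2√(Dt) = 2√(0.16 × 12) = 2.771 m.
Argument (x−vt)/(2√(Dt)) = (1.7 − 2.52)/2.771 = -0.2959; ½·erfc(-0.2959) = 0.6622.
C = 85 × 0.6622 = 56.3 mg/L.

56.3 mg/L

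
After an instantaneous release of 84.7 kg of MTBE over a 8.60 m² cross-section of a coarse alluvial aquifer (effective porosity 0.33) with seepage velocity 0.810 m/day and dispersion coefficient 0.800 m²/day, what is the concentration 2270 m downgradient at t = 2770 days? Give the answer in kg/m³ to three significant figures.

0.165 kg/m³

For an instantaneous plane source, C(x,t) = M/(n_e·A·√(4πDt)) · exp(−(x−vt)²/(4Dt)), with n_e·A the pore (flow) area.
Plume center vt = 0.810 × 2770 = 2243.7 m, so the well at 2270 m is 26.3 m downgradient of the peak.
√(4πDt) = 166.9 m, giving peak height M/(n_e·A·√(4πDt)) = 84.7/(0.33 × 8.60 × 166.9) = 0.1788 kg/m³.
(x−vt)²/(4Dt) = (26.3)²/(4 × 0.800 × 2770) = 0.07803; exp(−0.07803) = 0.9249.
C = 0.1788 × 0.9249 = 0.165 kg/m³.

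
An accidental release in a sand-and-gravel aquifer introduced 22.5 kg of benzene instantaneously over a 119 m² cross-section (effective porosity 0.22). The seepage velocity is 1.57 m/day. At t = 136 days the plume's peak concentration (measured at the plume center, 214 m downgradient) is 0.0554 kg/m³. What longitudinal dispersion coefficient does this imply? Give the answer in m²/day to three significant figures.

At the plume center C_max = M/(n_e·A·√(4πDt)), so D = M²/(4πt·(n_e·A·C_max)²).
n_e·A·C_max = 0.22 × 119 × 0.0554 = 1.450 kg/m.
D = 22.5²/(4π × 136 × 1.450²) = 0.141 m²/day.

0.141 m²/day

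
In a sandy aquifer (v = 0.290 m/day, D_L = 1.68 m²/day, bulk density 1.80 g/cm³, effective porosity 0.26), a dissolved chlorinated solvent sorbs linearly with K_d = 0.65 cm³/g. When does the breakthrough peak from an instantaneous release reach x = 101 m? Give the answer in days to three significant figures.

Retardation factor R = 1 + ρ_b·K_d/n = 1 + 1.80 × 0.65/0.26 = 5.500.
Sorption retards both mechanisms: v_R = v/R = 0.05273 m/day, D_R = D/R = 0.3055 m²/day.
Peak time from v_R²t² + 2D_R t − x² = 0: t = (√(D_R² + v_R²x²) − D_R)/v_R².
√(D_R² + v_R²x²) = √(0.3055² + 0.05273² × 101²) = 5.334; v_R² = 0.002780.
t = (5.334 − 0.3055)/0.002780 = 1810 days.

1810 days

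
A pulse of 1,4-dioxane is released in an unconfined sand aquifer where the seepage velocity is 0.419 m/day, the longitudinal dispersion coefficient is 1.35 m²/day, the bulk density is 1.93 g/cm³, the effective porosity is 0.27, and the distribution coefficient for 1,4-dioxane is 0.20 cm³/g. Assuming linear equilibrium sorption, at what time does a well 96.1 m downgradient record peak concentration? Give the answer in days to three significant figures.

Retardation factor R = 1 + ρ_b·K_d/n = 1 + 1.93 × 0.20/0.27 = 2.430.
Sorption retards both mechanisms: v_R = v/R = 0.1724 m/day, D_R = D/R = 0.5556 m²/day.
Peak time from v_R²t² + 2D_R t − x² = 0: t = (√(D_R² + v_R²x²) − D_R)/v_R².
√(D_R² + v_R²x²) = √(0.5556² + 0.1724² × 96.1²) = 16.58; v_R² = 0.02972.
t = (16.58 − 0.5556)/0.02972 = 539 days.

539 days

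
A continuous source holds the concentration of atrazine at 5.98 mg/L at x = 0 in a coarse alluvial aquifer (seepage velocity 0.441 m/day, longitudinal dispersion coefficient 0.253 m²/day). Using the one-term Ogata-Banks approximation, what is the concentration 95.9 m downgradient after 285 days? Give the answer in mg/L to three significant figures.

5.94 mg/L

For a continuous step input, C/C₀ ≈ ½·erfc((x−vt)/(2√(Dt))).
vt = 0.441 × 285 = 125.685 m and 2√(Dt) = 2√(0.253 × 285) = 16.98 m.
Argument (x−vt)/(2√(Dt)) = (95.9 − 125.685)/16.98 = -1.754; ½·erfc(-1.754) = 0.9934.
C = 5.98 × 0.9934 = 5.94 mg/L.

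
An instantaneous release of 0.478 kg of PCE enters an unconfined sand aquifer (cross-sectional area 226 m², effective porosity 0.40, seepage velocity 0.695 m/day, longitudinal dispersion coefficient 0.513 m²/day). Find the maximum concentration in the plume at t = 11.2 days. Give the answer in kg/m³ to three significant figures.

0.000622 kg/m³

The peak of an instantaneous 1D plume sits at x = vt; there the Gaussian factor is 1 and C_max = M/(n_e·A·√(4πDt)), where n_e·A is the pore area the mass is dissolved in.
√(4πDt) = √(4π × 0.513 × 11.2) = 8.497 m, so C_max = 0.478/(0.40 × 226 × 8.497) = 0.000622 kg/m³.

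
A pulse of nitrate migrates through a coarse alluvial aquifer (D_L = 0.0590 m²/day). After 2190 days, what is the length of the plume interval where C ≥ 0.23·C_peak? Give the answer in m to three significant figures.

The plume is Gaussian with σ = √(2Dt) = √(2 × 0.0590 × 2190) = 16.08 m.
C/C_peak = exp(−Δx²/(2σ²)) = 0.23 ⇒ Δx = σ·√(−2 ln 0.23) = 16.08 × 1.714 = 27.56 m.
Width = 2Δx = 55.1 m.

55.1 m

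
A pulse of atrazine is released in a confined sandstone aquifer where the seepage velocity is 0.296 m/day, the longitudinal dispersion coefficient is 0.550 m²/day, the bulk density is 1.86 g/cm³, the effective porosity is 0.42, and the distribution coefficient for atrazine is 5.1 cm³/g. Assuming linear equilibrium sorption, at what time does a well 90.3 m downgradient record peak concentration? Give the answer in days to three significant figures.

Retardation factor R = 1 + ρ_b·K_d/n = 1 + 1.86 × 5.1/0.42 = 23.59.
Sorption retards both mechanisms: v_R = v/R = 0.01255 m/day, D_R = D/R = 0.02331 m²/day.
Peak time from v_R²t² + 2D_R t − x² = 0: t = (√(D_R² + v_R²x²) − D_R)/v_R².
√(D_R² + v_R²x²) = √(0.02331² + 0.01255² × 90.3²) = 1.134; v_R² = 0.0001575.
t = (1.134 − 0.02331)/0.0001575 = 7050 days.

7050 days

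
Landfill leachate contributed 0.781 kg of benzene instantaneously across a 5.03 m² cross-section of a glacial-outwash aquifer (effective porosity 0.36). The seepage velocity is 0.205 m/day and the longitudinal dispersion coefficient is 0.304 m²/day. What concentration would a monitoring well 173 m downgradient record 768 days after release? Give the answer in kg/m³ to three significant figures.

0.00614 kg/m³

For an instantaneous plane source, C(x,t) = M/(n_e·A·√(4πDt)) · exp(−(x−vt)²/(4Dt)), with n_e·A the pore (flow) area.
Plume center vt = 0.205 × 768 = 157.44 m, so the well at 173 m is 15.56 m downgradient of the peak.
√(4πDt) = 54.17 m, giving peak height M/(n_e·A·√(4πDt)) = 0.781/(0.36 × 5.03 × 54.17) = 0.007962 kg/m³.
(x−vt)²/(4Dt) = (15.56)²/(4 × 0.304 × 768) = 0.2593; exp(−0.2593) = 0.7716.
C = 0.007962 × 0.7716 = 0.00614 kg/m³.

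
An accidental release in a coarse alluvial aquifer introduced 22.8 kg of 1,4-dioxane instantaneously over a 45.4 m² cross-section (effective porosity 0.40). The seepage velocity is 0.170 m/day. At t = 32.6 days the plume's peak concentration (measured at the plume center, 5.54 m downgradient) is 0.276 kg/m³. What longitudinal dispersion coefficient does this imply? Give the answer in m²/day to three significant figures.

At the plume center C_max = M/(n_e·A·√(4πDt)), so D = M²/(4πt·(n_e·A·C_max)²).
n_e·A·C_max = 0.40 × 45.4 × 0.276 = 5.012 kg/m.
D = 22.8²/(4π × 32.6 × 5.012²) = 0.0505 m²/day.

0.0505 m²/day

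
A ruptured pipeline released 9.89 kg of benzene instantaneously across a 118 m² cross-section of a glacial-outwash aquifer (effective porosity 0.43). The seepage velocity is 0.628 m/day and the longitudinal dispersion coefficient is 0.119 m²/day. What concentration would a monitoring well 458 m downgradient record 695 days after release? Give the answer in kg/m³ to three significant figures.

For an instantaneous plane source, C(x,t) = M/(n_e·A·√(4πDt)) · exp(−(x−vt)²/(4Dt)), with n_e·A the pore (flow) area.
Plume center vt = 0.628 × 695 = 436.46 m, so the well at 458 m is 21.54 m downgradient of the peak.
√(4πDt) = 32.24 m, giving peak height M/(n_e·A·√(4πDt)) = 9.89/(0.43 × 118 × 32.24) = 0.006046 kg/m³.
(x−vt)²/(4Dt) = (21.54)²/(4 × 0.119 × 695) = 1.402; exp(−1.402) = 0.2461.
C = 0.006046 × 0.2461 = 0.00149 kg/m³.

0.00149 kg/m³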